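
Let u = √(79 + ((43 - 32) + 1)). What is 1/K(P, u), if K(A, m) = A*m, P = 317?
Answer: √91/28847 ≈ 0.00033069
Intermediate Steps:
u = √91 (u = √(79 + (11 + 1)) = √(79 + 12) = √91 ≈ 9.5394)
1/K(P, u) = 1/(317*√91) = √91/28847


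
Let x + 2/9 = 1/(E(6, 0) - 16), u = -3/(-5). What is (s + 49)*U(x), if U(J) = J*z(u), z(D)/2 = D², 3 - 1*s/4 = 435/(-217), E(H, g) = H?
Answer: -434333/27125 ≈ -16.012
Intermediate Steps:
u = ⅗ (u = -3*(-⅕) = ⅗ ≈ 0.60000)
s = 4344/217 (s = 12 - 1740/(-217) = 12 - 1740*(-1)/217 = 12 - 4*(-435/217) = 12 + 1740/217 = 4344/217 ≈ 20.018)
z(D) = 2*D²
x = -29/90 (x = -2/9 + 1/(6 - 16) = -2/9 + 1/(-10) = -2/9 - ⅒ = -29/90 ≈ -0.32222)
U(J) = 18*J/25 (U(J) = J*(2*(⅗)²) = J*(2*(9/25)) = J*(18/25) = 18*J/25)
(s + 49)*U(x) = (4344/217 + 49)*((18/25)*(-29/90)) = (14977/217)*(-29/125) = -434333/27125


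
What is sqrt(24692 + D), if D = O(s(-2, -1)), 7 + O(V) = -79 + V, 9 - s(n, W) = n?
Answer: sqrt(24617) ≈ 156.90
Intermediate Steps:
s(n, W) = 9 - n
O(V) = -86 + V (O(V) = -7 + (-79 + V) = -86 + V)
D = -75 (D = -86 + (9 - 1*(-2)) = -86 + (9 + 2) = -86 + 11 = -75)
sqrt(24692 + D) = sqrt(24692 - 75) = sqrt(24617)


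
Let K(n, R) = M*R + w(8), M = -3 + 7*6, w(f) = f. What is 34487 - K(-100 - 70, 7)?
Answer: 34206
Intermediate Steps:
M = 39 (M = -3 + 42 = 39)
K(n, R) = 8 + 39*R (K(n, R) = 39*R + 8 = 8 + 39*R)
34487 - K(-100 - 70, 7) = 34487 - (8 + 39*7) = 34487 - (8 + 273) = 34487 - 1*281 = 34487 - 281 = 34206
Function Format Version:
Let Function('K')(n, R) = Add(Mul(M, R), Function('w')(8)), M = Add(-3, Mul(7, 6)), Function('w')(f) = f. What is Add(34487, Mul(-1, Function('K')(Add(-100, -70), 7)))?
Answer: 34206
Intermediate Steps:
M = 39 (M = Add(-3, 42) = 39)
Function('K')(n, R) = Add(8, Mul(39, R)) (Function('K')(n, R) = Add(Mul(39, R), 8) = Add(8, Mul(39, R)))
Add(34487, Mul(-1, Function('K')(Add(-100, -70), 7))) = Add(34487, Mul(-1, Add(8, Mul(39, 7)))) = Add(34487, Mul(-1, Add(8, 273))) = Add(34487, Mul(-1, 281)) = Add(34487, -281) = 34206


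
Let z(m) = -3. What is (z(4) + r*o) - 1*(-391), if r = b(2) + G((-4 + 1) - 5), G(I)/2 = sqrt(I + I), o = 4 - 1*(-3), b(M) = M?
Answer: 402 + 56*I ≈ 402.0 + 56.0*I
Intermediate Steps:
o = 7 (o = 4 + 3 = 7)
G(I) = 2*sqrt(2)*sqrt(I) (G(I) = 2*sqrt(I + I) = 2*sqrt(2*I) = 2*(sqrt(2)*sqrt(I)) = 2*sqrt(2)*sqrt(I))
r = 2 + 8*I (r = 2 + 2*sqrt(2)*sqrt((-4 + 1) - 5) = 2 + 2*sqrt(2)*sqrt(-3 - 5) = 2 + 2*sqrt(2)*sqrt(-8) = 2 + 2*sqrt(2)*(2*I*sqrt(2)) = 2 + 8*I ≈ 2.0 + 8.0*I)
(z(4) + r*o) - 1*(-391) = (-3 + (2 + 8*I)*7) - 1*(-391) = (-3 + (14 + 56*I)) + 391 = (11 + 56*I) + 391 = 402 + 56*I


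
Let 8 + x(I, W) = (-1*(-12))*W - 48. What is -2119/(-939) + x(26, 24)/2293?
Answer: 5076715/2153127 ≈ 2.3578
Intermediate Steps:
x(I, W) = -56 + 12*W (x(I, W) = -8 + ((-1*(-12))*W - 48) = -8 + (12*W - 48) = -8 + (-48 + 12*W) = -56 + 12*W)
-2119/(-939) + x(26, 24)/2293 = -2119/(-939) + (-56 + 12*24)/2293 = -2119*(-1/939) + (-56 + 288)*(1/2293) = 2119/939 + 232*(1/2293) = 2119/939 + 232/2293 = 5076715/2153127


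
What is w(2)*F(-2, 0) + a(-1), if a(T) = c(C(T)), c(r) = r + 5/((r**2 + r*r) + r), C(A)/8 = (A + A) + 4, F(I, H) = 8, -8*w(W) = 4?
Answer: 6341/528 ≈ 12.009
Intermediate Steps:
w(W) = -1/2 (w(W) = -1/8*4 = -1/2)
C(A) = 32 + 16*A (C(A) = 8*((A + A) + 4) = 8*(2*A + 4) = 8*(4 + 2*A) = 32 + 16*A)
c(r) = r + 5/(r + 2*r**2) (c(r) = r + 5/((r**2 + r**2) + r) = r + 5/(2*r**2 + r) = r + 5/(r + 2*r**2))
a(T) = (5 + (32 + 16*T)**2 + 2*(32 + 16*T)**3)/((32 + 16*T)*(65 + 32*T)) (a(T) = (5 + (32 + 16*T)**2 + 2*(32 + 16*T)**3)/((32 + 16*T)*(1 + 2*(32 + 16*T))) = (5 + (32 + 16*T)**2 + 2*(32 + 16*T)**3)/((32 + 16*T)*(1 + (64 + 32*T))) = (5 + (32 + 16*T)**2 + 2*(32 + 16*T)**3)/((32 + 16*T)*(65 + 32*T)))
w(2)*F(-2, 0) + a(-1) = -1/2*8 + (5 + 256*(2 - 1)**2 + 8192*(2 - 1)**3)/(16*(2 - 1)*(65 + 32*(-1))) = -4 + (1/16)*(5 + 256*1**2 + 8192*1**3)/(1*(65 - 32)) = -4 + (1/16)*1*(5 + 256*1 + 8192*1)/33 = -4 + (1/16)*1*(1/33)*(5 + 256 + 8192) = -4 + (1/16)*1*(1/33)*8453 = -4 + 8453/528 = 6341/528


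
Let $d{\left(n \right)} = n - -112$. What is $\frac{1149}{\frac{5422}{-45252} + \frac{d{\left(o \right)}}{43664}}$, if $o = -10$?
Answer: $- \frac{283786242984}{29016313} \approx -9780.2$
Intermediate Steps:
$d{\left(n \right)} = 112 + n$ ($d{\left(n \right)} = n + 112 = 112 + n$)
$\frac{1149}{\frac{5422}{-45252} + \frac{d{\left(o \right)}}{43664}} = \frac{1149}{\frac{5422}{-45252} + \frac{112 - 10}{43664}} = \frac{1149}{5422 \left(- \frac{1}{45252}\right) + 102 \cdot \frac{1}{43664}} = \frac{1149}{- \frac{2711}{22626} + \frac{51}{21832}} = \frac{1149}{- \frac{29016313}{246985416}} = 1149 \left(- \frac{246985416}{29016313}\right) = - \frac{283786242984}{29016313}$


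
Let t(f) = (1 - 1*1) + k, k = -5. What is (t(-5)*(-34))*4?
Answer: 680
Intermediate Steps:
t(f) = -5 (t(f) = (1 - 1*1) - 5 = (1 - 1) - 5 = 0 - 5 = -5)
(t(-5)*(-34))*4 = -5*(-34)*4 = 170*4 = 680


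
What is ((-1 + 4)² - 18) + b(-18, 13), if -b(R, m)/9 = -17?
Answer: 144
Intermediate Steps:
b(R, m) = 153 (b(R, m) = -9*(-17) = 153)
((-1 + 4)² - 18) + b(-18, 13) = ((-1 + 4)² - 18) + 153 = (3² - 18) + 153 = (9 - 18) + 153 = -9 + 153 = 144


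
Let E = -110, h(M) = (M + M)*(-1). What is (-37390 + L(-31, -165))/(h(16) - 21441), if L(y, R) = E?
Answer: 37500/21473 ≈ 1.7464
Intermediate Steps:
h(M) = -2*M (h(M) = (2*M)*(-1) = -2*M)
L(y, R) = -110
(-37390 + L(-31, -165))/(h(16) - 21441) = (-37390 - 110)/(-2*16 - 21441) = -37500/(-32 - 21441) = -37500/(-21473) = -37500*(-1/21473) = 37500/21473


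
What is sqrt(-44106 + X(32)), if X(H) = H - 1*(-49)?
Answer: 5*I*sqrt(1761) ≈ 209.82*I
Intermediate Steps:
X(H) = 49 + H (X(H) = H + 49 = 49 + H)
sqrt(-44106 + X(32)) = sqrt(-44106 + (49 + 32)) = sqrt(-44106 + 81) = sqrt(-44025) = 5*I*sqrt(1761)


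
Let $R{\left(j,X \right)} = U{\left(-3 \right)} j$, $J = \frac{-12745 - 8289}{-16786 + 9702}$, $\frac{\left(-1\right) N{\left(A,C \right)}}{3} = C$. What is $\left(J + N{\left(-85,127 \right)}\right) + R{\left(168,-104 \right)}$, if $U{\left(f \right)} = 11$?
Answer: $\frac{5206631}{3542} \approx 1470.0$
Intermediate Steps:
$N{\left(A,C \right)} = - 3 C$
$J = \frac{10517}{3542}$ ($J = - \frac{21034}{-7084} = \left(-21034\right) \left(- \frac{1}{7084}\right) = \frac{10517}{3542} \approx 2.9692$)
$R{\left(j,X \right)} = 11 j$
$\left(J + N{\left(-85,127 \right)}\right) + R{\left(168,-104 \right)} = \left(\frac{10517}{3542} - 381\right) + 11 \cdot 168 = \left(\frac{10517}{3542} - 381\right) + 1848 = - \frac{1338985}{3542} + 1848 = \frac{5206631}{3542}$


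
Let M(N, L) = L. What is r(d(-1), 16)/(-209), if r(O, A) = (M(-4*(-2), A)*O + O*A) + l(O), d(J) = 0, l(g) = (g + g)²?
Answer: 0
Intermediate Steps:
l(g) = 4*g² (l(g) = (2*g)² = 4*g²)
r(O, A) = 4*O² + 2*A*O (r(O, A) = (A*O + O*A) + 4*O² = (A*O + A*O) + 4*O² = 2*A*O + 4*O² = 4*O² + 2*A*O)
r(d(-1), 16)/(-209) = (2*0*(16 + 2*0))/(-209) = (2*0*(16 + 0))*(-1/209) = (2*0*16)*(-1/209) = 0*(-1/209) = 0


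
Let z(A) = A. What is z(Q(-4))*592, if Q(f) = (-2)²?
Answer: 2368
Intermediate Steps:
Q(f) = 4
z(Q(-4))*592 = 4*592 = 2368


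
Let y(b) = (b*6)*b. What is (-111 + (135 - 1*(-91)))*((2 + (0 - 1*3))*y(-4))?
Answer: -11040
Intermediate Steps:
y(b) = 6*b² (y(b) = (6*b)*b = 6*b²)
(-111 + (135 - 1*(-91)))*((2 + (0 - 1*3))*y(-4)) = (-111 + (135 - 1*(-91)))*((2 + (0 - 1*3))*(6*(-4)²)) = (-111 + (135 + 91))*((2 + (0 - 3))*(6*16)) = (-111 + 226)*((2 - 3)*96) = 115*(-1*96) = 115*(-96) = -11040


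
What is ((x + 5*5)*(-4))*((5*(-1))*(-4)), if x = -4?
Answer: -1680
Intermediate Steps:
((x + 5*5)*(-4))*((5*(-1))*(-4)) = ((-4 + 5*5)*(-4))*((5*(-1))*(-4)) = ((-4 + 25)*(-4))*(-5*(-4)) = (21*(-4))*20 = -84*20 = -1680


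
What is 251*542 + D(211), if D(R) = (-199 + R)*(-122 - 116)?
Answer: 133186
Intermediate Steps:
D(R) = 47362 - 238*R (D(R) = (-199 + R)*(-238) = 47362 - 238*R)
251*542 + D(211) = 251*542 + (47362 - 238*211) = 136042 + (47362 - 50218) = 136042 - 2856 = 133186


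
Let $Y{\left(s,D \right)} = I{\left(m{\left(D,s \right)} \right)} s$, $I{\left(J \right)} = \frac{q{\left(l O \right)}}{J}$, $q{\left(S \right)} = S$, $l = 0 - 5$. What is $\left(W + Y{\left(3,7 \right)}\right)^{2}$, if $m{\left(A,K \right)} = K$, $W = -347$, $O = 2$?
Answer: $127449$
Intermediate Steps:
$l = -5$ ($l = 0 - 5 = -5$)
$I{\left(J \right)} = - \frac{10}{J}$ ($I{\left(J \right)} = \frac{\left(-5\right) 2}{J} = - \frac{10}{J}$)
$Y{\left(s,D \right)} = -10$ ($Y{\left(s,D \right)} = - \frac{10}{s} s = -10$)
$\left(W + Y{\left(3,7 \right)}\right)^{2} = \left(-347 - 10\right)^{2} = \left(-357\right)^{2} = 127449$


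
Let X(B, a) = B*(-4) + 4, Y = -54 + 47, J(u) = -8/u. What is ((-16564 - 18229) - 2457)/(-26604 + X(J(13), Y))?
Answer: 242125/172884 ≈ 1.4005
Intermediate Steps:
Y = -7
X(B, a) = 4 - 4*B (X(B, a) = -4*B + 4 = 4 - 4*B)
((-16564 - 18229) - 2457)/(-26604 + X(J(13), Y)) = ((-16564 - 18229) - 2457)/(-26604 + (4 - (-32)/13)) = (-34793 - 2457)/(-26604 + (4 - (-32)/13)) = -37250/(-26604 + (4 - 4*(-8/13))) = -37250/(-26604 + (4 + 32/13)) = -37250/(-26604 + 84/13) = -37250/(-345768/13) = -37250*(-13/345768) = 242125/172884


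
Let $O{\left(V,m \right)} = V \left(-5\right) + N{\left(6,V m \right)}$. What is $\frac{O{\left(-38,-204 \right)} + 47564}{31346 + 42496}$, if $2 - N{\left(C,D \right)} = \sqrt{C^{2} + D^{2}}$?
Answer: $\frac{23878}{36921} - \frac{\sqrt{1669265}}{12307} \approx 0.54175$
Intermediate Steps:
$N{\left(C,D \right)} = 2 - \sqrt{C^{2} + D^{2}}$
$O{\left(V,m \right)} = 2 - \sqrt{36 + V^{2} m^{2}} - 5 V$ ($O{\left(V,m \right)} = V \left(-5\right) - \left(-2 + \sqrt{6^{2} + \left(V m\right)^{2}}\right) = - 5 V - \left(-2 + \sqrt{36 + V^{2} m^{2}}\right) = 2 - \sqrt{36 + V^{2} m^{2}} - 5 V$)
$\frac{O{\left(-38,-204 \right)} + 47564}{31346 + 42496} = \frac{\left(2 - \sqrt{36 + \left(-38\right)^{2} \left(-204\right)^{2}} - -190\right) + 47564}{31346 + 42496} = \frac{\left(2 - \sqrt{36 + 1444 \cdot 41616} + 190\right) + 47564}{73842} = \left(\left(2 - \sqrt{36 + 60093504} + 190\right) + 47564\right) \frac{1}{73842} = \left(\left(2 - \sqrt{60093540} + 190\right) + 47564\right) \frac{1}{73842} = \left(\left(2 - 6 \sqrt{1669265} + 190\right) + 47564\right) \frac{1}{73842} = \left(\left(192 - 6 \sqrt{1669265}\right) + 47564\right) \frac{1}{73842} = \left(47756 - 6 \sqrt{1669265}\right) \frac{1}{73842} = \frac{23878}{36921} - \frac{\sqrt{1669265}}{12307}$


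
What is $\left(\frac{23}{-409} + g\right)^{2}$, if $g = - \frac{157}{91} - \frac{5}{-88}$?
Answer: $\frac{31909314261889}{10727406673984} \approx 2.9746$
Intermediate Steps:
$g = - \frac{13361}{8008}$ ($g = \left(-157\right) \frac{1}{91} - - \frac{5}{88} = - \frac{157}{91} + \frac{5}{88} = - \frac{13361}{8008} \approx -1.6685$)
$\left(\frac{23}{-409} + g\right)^{2} = \left(\frac{23}{-409} - \frac{13361}{8008}\right)^{2} = \left(23 \left(- \frac{1}{409}\right) - \frac{13361}{8008}\right)^{2} = \left(- \frac{23}{409} - \frac{13361}{8008}\right)^{2} = \left(- \frac{5648833}{3275272}\right)^{2} = \frac{31909314261889}{10727406673984}$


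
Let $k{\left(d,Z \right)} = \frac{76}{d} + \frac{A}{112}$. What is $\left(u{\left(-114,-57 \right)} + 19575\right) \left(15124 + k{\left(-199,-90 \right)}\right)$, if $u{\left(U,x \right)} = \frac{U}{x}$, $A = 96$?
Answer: $\frac{412455949338}{1393} \approx 2.9609 \cdot 10^{8}$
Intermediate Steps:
$k{\left(d,Z \right)} = \frac{6}{7} + \frac{76}{d}$ ($k{\left(d,Z \right)} = \frac{76}{d} + \frac{96}{112} = \frac{76}{d} + 96 \cdot \frac{1}{112} = \frac{76}{d} + \frac{6}{7} = \frac{6}{7} + \frac{76}{d}$)
$\left(u{\left(-114,-57 \right)} + 19575\right) \left(15124 + k{\left(-199,-90 \right)}\right) = \left(- \frac{114}{-57} + 19575\right) \left(15124 + \left(\frac{6}{7} + \frac{76}{-199}\right)\right) = \left(\left(-114\right) \left(- \frac{1}{57}\right) + 19575\right) \left(15124 + \left(\frac{6}{7} + 76 \left(- \frac{1}{199}\right)\right)\right) = \left(2 + 19575\right) \left(15124 + \left(\frac{6}{7} - \frac{76}{199}\right)\right) = 19577 \left(15124 + \frac{662}{1393}\right) = 19577 \cdot \frac{21068394}{1393} = \frac{412455949338}{1393}$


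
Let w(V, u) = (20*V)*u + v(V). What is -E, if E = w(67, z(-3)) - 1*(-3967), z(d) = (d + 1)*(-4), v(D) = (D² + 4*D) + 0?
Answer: -19444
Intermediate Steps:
v(D) = D² + 4*D
z(d) = -4 - 4*d (z(d) = (1 + d)*(-4) = -4 - 4*d)
w(V, u) = V*(4 + V) + 20*V*u (w(V, u) = (20*V)*u + V*(4 + V) = 20*V*u + V*(4 + V) = V*(4 + V) + 20*V*u)
E = 19444 (E = 67*(4 + 67 + 20*(-4 - 4*(-3))) - 1*(-3967) = 67*(4 + 67 + 20*(-4 + 12)) + 3967 = 67*(4 + 67 + 20*8) + 3967 = 67*(4 + 67 + 160) + 3967 = 67*231 + 3967 = 15477 + 3967 = 19444)
-E = -1*19444 = -19444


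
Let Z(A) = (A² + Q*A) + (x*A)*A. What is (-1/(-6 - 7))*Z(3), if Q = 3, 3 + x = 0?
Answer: -9/13 ≈ -0.69231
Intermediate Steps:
x = -3 (x = -3 + 0 = -3)
Z(A) = -2*A² + 3*A (Z(A) = (A² + 3*A) + (-3*A)*A = (A² + 3*A) - 3*A² = -2*A² + 3*A)
(-1/(-6 - 7))*Z(3) = (-1/(-6 - 7))*(3*(3 - 2*3)) = (-1/(-13))*(3*(3 - 6)) = (-1*(-1/13))*(3*(-3)) = (1/13)*(-9) = -9/13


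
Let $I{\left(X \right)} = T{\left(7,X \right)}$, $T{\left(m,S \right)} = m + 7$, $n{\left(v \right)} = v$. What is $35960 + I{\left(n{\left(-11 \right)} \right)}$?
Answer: $35974$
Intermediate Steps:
$T{\left(m,S \right)} = 7 + m$
$I{\left(X \right)} = 14$ ($I{\left(X \right)} = 7 + 7 = 14$)
$35960 + I{\left(n{\left(-11 \right)} \right)} = 35960 + 14 = 35974$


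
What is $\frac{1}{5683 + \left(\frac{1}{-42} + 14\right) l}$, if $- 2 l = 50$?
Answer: $\frac{42}{224011} \approx 0.00018749$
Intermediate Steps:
$l = -25$ ($l = \left(- \frac{1}{2}\right) 50 = -25$)
$\frac{1}{5683 + \left(\frac{1}{-42} + 14\right) l} = \frac{1}{5683 + \left(\frac{1}{-42} + 14\right) \left(-25\right)} = \frac{1}{5683 + \left(- \frac{1}{42} + 14\right) \left(-25\right)} = \frac{1}{5683 + \frac{587}{42} \left(-25\right)} = \frac{1}{5683 - \frac{14675}{42}} = \frac{1}{\frac{224011}{42}} = \frac{42}{224011}$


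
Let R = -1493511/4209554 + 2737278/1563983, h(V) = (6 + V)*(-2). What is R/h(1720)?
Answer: -9186893739699/22726831924645064 ≈ -0.00040423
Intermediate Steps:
h(V) = -12 - 2*V
R = 9186893739699/6583670893582 (R = -1493511*1/4209554 + 2737278*(1/1563983) = -1493511/4209554 + 2737278/1563983 = 9186893739699/6583670893582 ≈ 1.3954)
R/h(1720) = 9186893739699/(6583670893582*(-12 - 2*1720)) = 9186893739699/(6583670893582*(-12 - 3440)) = (9186893739699/6583670893582)/(-3452) = (9186893739699/6583670893582)*(-1/3452) = -9186893739699/22726831924645064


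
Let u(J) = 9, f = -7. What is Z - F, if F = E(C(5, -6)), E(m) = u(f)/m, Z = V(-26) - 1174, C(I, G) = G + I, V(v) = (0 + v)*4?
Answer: -1269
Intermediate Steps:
V(v) = 4*v (V(v) = v*4 = 4*v)
Z = -1278 (Z = 4*(-26) - 1174 = -104 - 1174 = -1278)
E(m) = 9/m
F = -9 (F = 9/(-6 + 5) = 9/(-1) = 9*(-1) = -9)
Z - F = -1278 - 1*(-9) = -1278 + 9 = -1269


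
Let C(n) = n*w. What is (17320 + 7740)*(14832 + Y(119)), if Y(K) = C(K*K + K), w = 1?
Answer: 729546720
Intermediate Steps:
C(n) = n (C(n) = n*1 = n)
Y(K) = K + K**2 (Y(K) = K*K + K = K**2 + K = K + K**2)
(17320 + 7740)*(14832 + Y(119)) = (17320 + 7740)*(14832 + 119*(1 + 119)) = 25060*(14832 + 119*120) = 25060*(14832 + 14280) = 25060*29112 = 729546720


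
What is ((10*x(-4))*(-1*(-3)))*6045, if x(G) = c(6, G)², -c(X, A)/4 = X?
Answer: 104457600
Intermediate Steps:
c(X, A) = -4*X
x(G) = 576 (x(G) = (-4*6)² = (-24)² = 576)
((10*x(-4))*(-1*(-3)))*6045 = ((10*576)*(-1*(-3)))*6045 = (5760*3)*6045 = 17280*6045 = 104457600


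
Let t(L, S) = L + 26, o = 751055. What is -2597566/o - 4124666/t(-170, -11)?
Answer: 1548738486563/54075960 ≈ 28640.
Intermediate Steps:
t(L, S) = 26 + L
-2597566/o - 4124666/t(-170, -11) = -2597566/751055 - 4124666/(26 - 170) = -2597566*1/751055 - 4124666/(-144) = -2597566/751055 - 4124666*(-1/144) = -2597566/751055 + 2062333/72 = 1548738486563/54075960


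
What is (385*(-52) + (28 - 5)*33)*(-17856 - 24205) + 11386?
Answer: 810148307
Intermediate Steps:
(385*(-52) + (28 - 5)*33)*(-17856 - 24205) + 11386 = (-20020 + 23*33)*(-42061) + 11386 = (-20020 + 759)*(-42061) + 11386 = -19261*(-42061) + 11386 = 810136921 + 11386 = 810148307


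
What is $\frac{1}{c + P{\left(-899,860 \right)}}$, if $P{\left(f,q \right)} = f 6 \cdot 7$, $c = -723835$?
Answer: $- \frac{1}{761593} \approx -1.313 \cdot 10^{-6}$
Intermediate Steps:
$P{\left(f,q \right)} = 42 f$ ($P{\left(f,q \right)} = 6 f 7 = 42 f$)
$\frac{1}{c + P{\left(-899,860 \right)}} = \frac{1}{-723835 + 42 \left(-899\right)} = \frac{1}{-723835 - 37758} = \frac{1}{-761593} = - \frac{1}{761593}$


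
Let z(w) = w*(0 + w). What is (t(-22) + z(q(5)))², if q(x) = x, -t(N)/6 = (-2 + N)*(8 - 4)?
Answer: 361201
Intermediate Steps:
t(N) = 48 - 24*N (t(N) = -6*(-2 + N)*(8 - 4) = -6*(-2 + N)*4 = -6*(-8 + 4*N) = 48 - 24*N)
z(w) = w² (z(w) = w*w = w²)
(t(-22) + z(q(5)))² = ((48 - 24*(-22)) + 5²)² = ((48 + 528) + 25)² = (576 + 25)² = 601² = 361201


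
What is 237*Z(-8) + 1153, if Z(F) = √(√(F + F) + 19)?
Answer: 1153 + 237*√(19 + 4*I) ≈ 2191.7 + 108.15*I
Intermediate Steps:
Z(F) = √(19 + √2*√F) (Z(F) = √(√(2*F) + 19) = √(√2*√F + 19) = √(19 + √2*√F))
237*Z(-8) + 1153 = 237*√(19 + √2*√(-8)) + 1153 = 237*√(19 + √2*(2*I*√2)) + 1153 = 237*√(19 + 4*I) + 1153 = 1153 + 237*√(19 + 4*I)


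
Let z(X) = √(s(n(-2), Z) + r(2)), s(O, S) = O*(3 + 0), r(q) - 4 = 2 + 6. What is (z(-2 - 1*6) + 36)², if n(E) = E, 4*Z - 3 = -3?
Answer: (36 + √6)² ≈ 1478.4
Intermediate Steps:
Z = 0 (Z = ¾ + (¼)*(-3) = ¾ - ¾ = 0)
r(q) = 12 (r(q) = 4 + (2 + 6) = 4 + 8 = 12)
s(O, S) = 3*O (s(O, S) = O*3 = 3*O)
z(X) = √6 (z(X) = √(3*(-2) + 12) = √(-6 + 12) = √6)
(z(-2 - 1*6) + 36)² = (√6 + 36)² = (36 + √6)²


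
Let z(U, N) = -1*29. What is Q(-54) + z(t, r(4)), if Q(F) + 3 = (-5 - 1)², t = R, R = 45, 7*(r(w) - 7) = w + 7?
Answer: 4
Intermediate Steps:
r(w) = 8 + w/7 (r(w) = 7 + (w + 7)/7 = 7 + (7 + w)/7 = 7 + (1 + w/7) = 8 + w/7)
t = 45
z(U, N) = -29
Q(F) = 33 (Q(F) = -3 + (-5 - 1)² = -3 + (-6)² = -3 + 36 = 33)
Q(-54) + z(t, r(4)) = 33 - 29 = 4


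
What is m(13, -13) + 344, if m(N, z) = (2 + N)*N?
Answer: 539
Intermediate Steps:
m(N, z) = N*(2 + N)
m(13, -13) + 344 = 13*(2 + 13) + 344 = 13*15 + 344 = 195 + 344 = 539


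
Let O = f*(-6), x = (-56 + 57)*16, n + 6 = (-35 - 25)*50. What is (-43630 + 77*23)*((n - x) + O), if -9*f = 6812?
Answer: -63597774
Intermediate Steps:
f = -6812/9 (f = -1/9*6812 = -6812/9 ≈ -756.89)
n = -3006 (n = -6 + (-35 - 25)*50 = -6 - 60*50 = -6 - 3000 = -3006)
x = 16 (x = 1*16 = 16)
O = 13624/3 (O = -6812/9*(-6) = 13624/3 ≈ 4541.3)
(-43630 + 77*23)*((n - x) + O) = (-43630 + 77*23)*((-3006 - 1*16) + 13624/3) = (-43630 + 1771)*((-3006 - 16) + 13624/3) = -41859*(-3022 + 13624/3) = -41859*4558/3 = -63597774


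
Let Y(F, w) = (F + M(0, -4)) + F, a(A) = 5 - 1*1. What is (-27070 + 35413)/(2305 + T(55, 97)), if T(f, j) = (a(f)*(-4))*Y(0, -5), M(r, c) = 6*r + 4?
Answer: 309/83 ≈ 3.7229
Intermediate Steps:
M(r, c) = 4 + 6*r
a(A) = 4 (a(A) = 5 - 1 = 4)
Y(F, w) = 4 + 2*F (Y(F, w) = (F + (4 + 6*0)) + F = (F + (4 + 0)) + F = (F + 4) + F = (4 + F) + F = 4 + 2*F)
T(f, j) = -64 (T(f, j) = (4*(-4))*(4 + 2*0) = -16*(4 + 0) = -16*4 = -64)
(-27070 + 35413)/(2305 + T(55, 97)) = (-27070 + 35413)/(2305 - 64) = 8343/2241 = 8343*(1/2241) = 309/83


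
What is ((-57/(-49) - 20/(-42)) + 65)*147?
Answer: 9796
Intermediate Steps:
((-57/(-49) - 20/(-42)) + 65)*147 = ((-57*(-1/49) - 20*(-1/42)) + 65)*147 = ((57/49 + 10/21) + 65)*147 = (241/147 + 65)*147 = (9796/147)*147 = 9796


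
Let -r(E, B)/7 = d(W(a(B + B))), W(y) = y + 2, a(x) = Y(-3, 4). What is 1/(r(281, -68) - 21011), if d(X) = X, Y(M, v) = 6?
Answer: -1/21067 ≈ -4.7468e-5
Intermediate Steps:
a(x) = 6
W(y) = 2 + y
r(E, B) = -56 (r(E, B) = -7*(2 + 6) = -7*8 = -56)
1/(r(281, -68) - 21011) = 1/(-56 - 21011) = 1/(-21067) = -1/21067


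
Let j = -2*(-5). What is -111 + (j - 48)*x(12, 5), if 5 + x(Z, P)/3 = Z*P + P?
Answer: -6951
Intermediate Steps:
j = 10
x(Z, P) = -15 + 3*P + 3*P*Z (x(Z, P) = -15 + 3*(Z*P + P) = -15 + 3*(P*Z + P) = -15 + 3*(P + P*Z) = -15 + (3*P + 3*P*Z) = -15 + 3*P + 3*P*Z)
-111 + (j - 48)*x(12, 5) = -111 + (10 - 48)*(-15 + 3*5 + 3*5*12) = -111 - 38*(-15 + 15 + 180) = -111 - 38*180 = -111 - 6840 = -6951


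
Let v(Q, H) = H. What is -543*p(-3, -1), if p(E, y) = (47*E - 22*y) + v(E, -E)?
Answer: 62988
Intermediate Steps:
p(E, y) = -22*y + 46*E (p(E, y) = (47*E - 22*y) - E = (-22*y + 47*E) - E = -22*y + 46*E)
-543*p(-3, -1) = -543*(-22*(-1) + 46*(-3)) = -543*(22 - 138) = -543*(-116) = 62988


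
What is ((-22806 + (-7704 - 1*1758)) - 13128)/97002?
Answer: -2522/5389 ≈ -0.46799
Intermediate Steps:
((-22806 + (-7704 - 1*1758)) - 13128)/97002 = ((-22806 + (-7704 - 1758)) - 13128)*(1/97002) = ((-22806 - 9462) - 13128)*(1/97002) = (-32268 - 13128)*(1/97002) = -45396*1/97002 = -2522/5389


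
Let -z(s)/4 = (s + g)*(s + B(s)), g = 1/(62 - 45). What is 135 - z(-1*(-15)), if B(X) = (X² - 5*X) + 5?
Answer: 10375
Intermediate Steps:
B(X) = 5 + X² - 5*X
g = 1/17 ≈ 0.058824
z(s) = -4*(1/17 + s)*(5 + s² - 4*s) (z(s) = -4*(s + 1/17)*(s + (5 + s² - 5*s)) = -4*(1/17 + s)*(5 + s² - 4*s))
135 - z(-1*(-15)) = 135 - (-20/17 - 4*(-1*(-15))³ - (-324)*(-15)/17 + 268*(-1*(-15))²/17) = 135 - (-20/17 - 4*15³ - 324/17*15 + (268/17)*15²) = 135 - (-20/17 - 4*3375 - 4860/17 + (268/17)*225) = 135 - (-20/17 - 13500 - 4860/17 + 60300/17) = 135 - 1*(-10240) = 135 + 10240 = 10375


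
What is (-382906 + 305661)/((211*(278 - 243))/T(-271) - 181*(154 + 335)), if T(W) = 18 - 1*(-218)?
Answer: 18229820/20880739 ≈ 0.87304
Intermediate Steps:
T(W) = 236 (T(W) = 18 + 218 = 236)
(-382906 + 305661)/((211*(278 - 243))/T(-271) - 181*(154 + 335)) = (-382906 + 305661)/((211*(278 - 243))/236 - 181*(154 + 335)) = -77245/((211*35)*(1/236) - 181*489) = -77245/(7385*(1/236) - 88509) = -77245/(7385/236 - 88509) = -77245/(-20880739/236) = -77245*(-236/20880739) = 18229820/20880739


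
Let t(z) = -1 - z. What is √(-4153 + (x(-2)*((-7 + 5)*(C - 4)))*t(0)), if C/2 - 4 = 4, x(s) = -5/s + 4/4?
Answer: I*√4069 ≈ 63.789*I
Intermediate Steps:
x(s) = 1 - 5/s (x(s) = -5/s + 4*(¼) = -5/s + 1 = 1 - 5/s)
C = 16 (C = 8 + 2*4 = 8 + 8 = 16)
√(-4153 + (x(-2)*((-7 + 5)*(C - 4)))*t(0)) = √(-4153 + (((-5 - 2)/(-2))*((-7 + 5)*(16 - 4)))*(-1 - 1*0)) = √(-4153 + ((-½*(-7))*(-2*12))*(-1 + 0)) = √(-4153 + ((7/2)*(-24))*(-1)) = √(-4153 - 84*(-1)) = √(-4153 + 84) = √(-4069) = I*√4069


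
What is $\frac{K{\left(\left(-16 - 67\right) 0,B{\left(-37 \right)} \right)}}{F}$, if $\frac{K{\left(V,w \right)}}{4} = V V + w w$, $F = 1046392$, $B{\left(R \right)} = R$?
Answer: $\frac{1369}{261598} \approx 0.0052332$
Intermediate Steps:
$K{\left(V,w \right)} = 4 V^{2} + 4 w^{2}$ ($K{\left(V,w \right)} = 4 \left(V V + w w\right) = 4 \left(V^{2} + w^{2}\right) = 4 V^{2} + 4 w^{2}$)
$\frac{K{\left(\left(-16 - 67\right) 0,B{\left(-37 \right)} \right)}}{F} = \frac{4 \left(\left(-16 - 67\right) 0\right)^{2} + 4 \left(-37\right)^{2}}{1046392} = \left(4 \left(\left(-83\right) 0\right)^{2} + 4 \cdot 1369\right) \frac{1}{1046392} = \left(4 \cdot 0^{2} + 5476\right) \frac{1}{1046392} = \left(4 \cdot 0 + 5476\right) \frac{1}{1046392} = \left(0 + 5476\right) \frac{1}{1046392} = 5476 \cdot \frac{1}{1046392} = \frac{1369}{261598}$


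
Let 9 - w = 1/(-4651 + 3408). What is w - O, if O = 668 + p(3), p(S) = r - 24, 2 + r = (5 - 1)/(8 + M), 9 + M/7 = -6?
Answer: -76316374/120571 ≈ -632.96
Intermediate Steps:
M = -105 (M = -63 + 7*(-6) = -63 - 42 = -105)
r = -198/97 (r = -2 + (5 - 1)/(8 - 105) = -2 + 4/(-97) = -2 + 4*(-1/97) = -2 - 4/97 = -198/97 ≈ -2.0412)
p(S) = -2526/97 (p(S) = -198/97 - 24 = -2526/97)
O = 62270/97 (O = 668 - 2526/97 = 62270/97 ≈ 641.96)
w = 11188/1243 (w = 9 - 1/(-4651 + 3408) = 9 - 1/(-1243) = 9 - 1*(-1/1243) = 9 + 1/1243 = 11188/1243 ≈ 9.0008)
w - O = 11188/1243 - 1*62270/97 = 11188/1243 - 62270/97 = -76316374/120571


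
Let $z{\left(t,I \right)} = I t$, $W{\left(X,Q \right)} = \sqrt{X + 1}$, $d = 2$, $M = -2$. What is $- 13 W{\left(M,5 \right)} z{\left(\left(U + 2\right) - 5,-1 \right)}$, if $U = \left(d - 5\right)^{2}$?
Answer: $78 i \approx 78.0 i$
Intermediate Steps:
$U = 9$ ($U = \left(2 - 5\right)^{2} = \left(-3\right)^{2} = 9$)
$W{\left(X,Q \right)} = \sqrt{1 + X}$
$- 13 W{\left(M,5 \right)} z{\left(\left(U + 2\right) - 5,-1 \right)} = - 13 \sqrt{1 - 2} \left(- (\left(9 + 2\right) - 5)\right) = - 13 \sqrt{-1} \left(- (11 - 5)\right) = - 13 i \left(\left(-1\right) 6\right) = - 13 i \left(-6\right) = 78 i$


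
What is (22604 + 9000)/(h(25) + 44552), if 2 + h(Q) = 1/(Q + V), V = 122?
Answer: 4645788/6548851 ≈ 0.70940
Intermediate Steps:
h(Q) = -2 + 1/(122 + Q) (h(Q) = -2 + 1/(Q + 122) = -2 + 1/(122 + Q))
(22604 + 9000)/(h(25) + 44552) = (22604 + 9000)/((-243 - 2*25)/(122 + 25) + 44552) = 31604/((-243 - 50)/147 + 44552) = 31604/((1/147)*(-293) + 44552) = 31604/(-293/147 + 44552) = 31604/(6548851/147) = 31604*(147/6548851) = 4645788/6548851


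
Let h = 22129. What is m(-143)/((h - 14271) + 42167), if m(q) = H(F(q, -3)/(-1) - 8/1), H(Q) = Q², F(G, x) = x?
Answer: 1/2001 ≈ 0.00049975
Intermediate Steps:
m(q) = 25 (m(q) = (-3/(-1) - 8/1)² = (-3*(-1) - 8*1)² = (3 - 8)² = (-5)² = 25)
m(-143)/((h - 14271) + 42167) = 25/((22129 - 14271) + 42167) = 25/(7858 + 42167) = 25/50025 = 25*(1/50025) = 1/2001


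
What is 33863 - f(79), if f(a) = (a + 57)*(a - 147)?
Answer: 43111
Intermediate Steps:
f(a) = (-147 + a)*(57 + a) (f(a) = (57 + a)*(-147 + a) = (-147 + a)*(57 + a))
33863 - f(79) = 33863 - (-8379 + 79² - 90*79) = 33863 - (-8379 + 6241 - 7110) = 33863 - 1*(-9248) = 33863 + 9248 = 43111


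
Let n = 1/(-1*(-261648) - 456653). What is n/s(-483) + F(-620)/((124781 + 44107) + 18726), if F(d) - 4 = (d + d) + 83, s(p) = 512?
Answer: -57559329647/9365931025920 ≈ -0.0061456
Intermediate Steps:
n = -1/195005 (n = 1/(261648 - 456653) = 1/(-195005) = -1/195005 ≈ -5.1281e-6)
F(d) = 87 + 2*d (F(d) = 4 + ((d + d) + 83) = 4 + (2*d + 83) = 4 + (83 + 2*d) = 87 + 2*d)
n/s(-483) + F(-620)/((124781 + 44107) + 18726) = -1/195005/512 + (87 + 2*(-620))/((124781 + 44107) + 18726) = -1/195005*1/512 + (87 - 1240)/(168888 + 18726) = -1/99842560 - 1153/187614 = -57559329647/9365931025920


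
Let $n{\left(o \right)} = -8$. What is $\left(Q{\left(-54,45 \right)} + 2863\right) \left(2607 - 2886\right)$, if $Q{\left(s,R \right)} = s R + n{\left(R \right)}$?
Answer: $-118575$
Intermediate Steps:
$Q{\left(s,R \right)} = -8 + R s$ ($Q{\left(s,R \right)} = s R - 8 = R s - 8 = -8 + R s$)
$\left(Q{\left(-54,45 \right)} + 2863\right) \left(2607 - 2886\right) = \left(\left(-8 + 45 \left(-54\right)\right) + 2863\right) \left(2607 - 2886\right) = \left(\left(-8 - 2430\right) + 2863\right) \left(-279\right) = \left(-2438 + 2863\right) \left(-279\right) = 425 \left(-279\right) = -118575$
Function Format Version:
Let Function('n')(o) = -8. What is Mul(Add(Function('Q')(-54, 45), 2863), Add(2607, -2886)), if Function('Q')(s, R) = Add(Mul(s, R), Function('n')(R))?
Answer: -118575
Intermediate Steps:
Function('Q')(s, R) = Add(-8, Mul(R, s)) (Function('Q')(s, R) = Add(Mul(s, R), -8) = Add(Mul(R, s), -8) = Add(-8, Mul(R, s)))
Mul(Add(Function('Q')(-54, 45), 2863), Add(2607, -2886)) = Mul(Add(Add(-8, Mul(45, -54)), 2863), Add(2607, -2886)) = Mul(Add(Add(-8, -2430), 2863), -279) = Mul(Add(-2438, 2863), -279) = Mul(425, -279) = -118575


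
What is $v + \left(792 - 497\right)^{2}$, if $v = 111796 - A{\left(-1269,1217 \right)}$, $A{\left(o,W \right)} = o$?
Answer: $200090$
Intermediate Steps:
$v = 113065$ ($v = 111796 - -1269 = 111796 + 1269 = 113065$)
$v + \left(792 - 497\right)^{2} = 113065 + \left(792 - 497\right)^{2} = 113065 + 295^{2} = 113065 + 87025 = 200090$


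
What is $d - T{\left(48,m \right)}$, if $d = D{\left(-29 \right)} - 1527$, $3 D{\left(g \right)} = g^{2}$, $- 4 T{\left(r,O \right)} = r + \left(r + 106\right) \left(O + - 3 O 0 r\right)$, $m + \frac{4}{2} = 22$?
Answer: $- \frac{1394}{3} \approx -464.67$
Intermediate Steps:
$m = 20$ ($m = -2 + 22 = 20$)
$T{\left(r,O \right)} = - \frac{r}{4} - \frac{O \left(106 + r\right)}{4}$ ($T{\left(r,O \right)} = - \frac{r + \left(r + 106\right) \left(O + - 3 O 0 r\right)}{4} = - \frac{r + \left(106 + r\right) \left(O + 0 r\right)}{4} = - \frac{r + \left(106 + r\right) \left(O + 0\right)}{4} = - \frac{r + \left(106 + r\right) O}{4} = - \frac{r + O \left(106 + r\right)}{4} = - \frac{r}{4} - \frac{O \left(106 + r\right)}{4}$)
$D{\left(g \right)} = \frac{g^{2}}{3}$
$d = - \frac{3740}{3}$ ($d = \frac{\left(-29\right)^{2}}{3} - 1527 = \frac{1}{3} \cdot 841 - 1527 = \frac{841}{3} - 1527 = - \frac{3740}{3} \approx -1246.7$)
$d - T{\left(48,m \right)} = - \frac{3740}{3} - \left(\left(- \frac{53}{2}\right) 20 - 12 - 5 \cdot 48\right) = - \frac{3740}{3} - \left(-530 - 12 - 240\right) = - \frac{3740}{3} - -782 = - \frac{3740}{3} + 782 = - \frac{1394}{3}$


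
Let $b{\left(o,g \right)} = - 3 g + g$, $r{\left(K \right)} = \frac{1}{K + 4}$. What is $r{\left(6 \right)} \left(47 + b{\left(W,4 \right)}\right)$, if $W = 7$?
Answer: $\frac{39}{10} \approx 3.9$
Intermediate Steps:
$r{\left(K \right)} = \frac{1}{4 + K}$
$b{\left(o,g \right)} = - 2 g$
$r{\left(6 \right)} \left(47 + b{\left(W,4 \right)}\right) = \frac{47 - 8}{4 + 6} = \frac{47 - 8}{10} = \frac{1}{10} \cdot 39 = \frac{39}{10}$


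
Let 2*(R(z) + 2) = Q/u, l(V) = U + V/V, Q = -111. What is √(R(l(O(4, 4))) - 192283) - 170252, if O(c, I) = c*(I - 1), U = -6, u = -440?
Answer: -170252 + I*√9306587895/220 ≈ -1.7025e+5 + 438.5*I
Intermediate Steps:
O(c, I) = c*(-1 + I)
l(V) = -5 (l(V) = -6 + V/V = -6 + 1 = -5)
R(z) = -1649/880 (R(z) = -2 + (-111/(-440))/2 = -2 + (-111*(-1/440))/2 = -2 + (½)*(111/440) = -2 + 111/880 = -1649/880)
√(R(l(O(4, 4))) - 192283) - 170252 = √(-1649/880 - 192283) - 170252 = √(-169210689/880) - 170252 = I*√9306587895/220 - 170252 = -170252 + I*√9306587895/220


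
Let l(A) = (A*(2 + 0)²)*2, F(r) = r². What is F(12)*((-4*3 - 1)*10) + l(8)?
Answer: -18656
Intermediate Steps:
l(A) = 8*A (l(A) = (A*2²)*2 = (A*4)*2 = (4*A)*2 = 8*A)
F(12)*((-4*3 - 1)*10) + l(8) = 12²*((-4*3 - 1)*10) + 8*8 = 144*((-12 - 1)*10) + 64 = 144*(-13*10) + 64 = 144*(-130) + 64 = -18720 + 64 = -18656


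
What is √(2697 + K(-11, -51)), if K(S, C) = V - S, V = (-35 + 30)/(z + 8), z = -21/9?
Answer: √782357/17 ≈ 52.030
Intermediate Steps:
z = -7/3 (z = -21*⅑ = -7/3 ≈ -2.3333)
V = -15/17 (V = (-35 + 30)/(-7/3 + 8) = -5/17/3 = -5*3/17 = -15/17 ≈ -0.88235)
K(S, C) = -15/17 - S
√(2697 + K(-11, -51)) = √(2697 + (-15/17 - 1*(-11))) = √(2697 + (-15/17 + 11)) = √(2697 + 172/17) = √(46021/17) = √782357/17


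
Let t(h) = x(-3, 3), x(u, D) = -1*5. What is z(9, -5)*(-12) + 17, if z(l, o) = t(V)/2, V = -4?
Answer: 47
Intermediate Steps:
x(u, D) = -5
t(h) = -5
z(l, o) = -5/2
z(9, -5)*(-12) + 17 = -5/2*(-12) + 17 = 30 + 17 = 47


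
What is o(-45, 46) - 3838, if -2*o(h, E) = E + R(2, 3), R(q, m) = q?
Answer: -3862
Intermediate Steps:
o(h, E) = -1 - E/2 (o(h, E) = -(E + 2)/2 = -(2 + E)/2 = -1 - E/2)
o(-45, 46) - 3838 = (-1 - ½*46) - 3838 = (-1 - 23) - 3838 = -24 - 3838 = -3862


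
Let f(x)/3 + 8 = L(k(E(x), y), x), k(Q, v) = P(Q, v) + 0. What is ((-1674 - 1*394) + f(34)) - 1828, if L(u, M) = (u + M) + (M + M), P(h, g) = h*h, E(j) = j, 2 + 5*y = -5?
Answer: -146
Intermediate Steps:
y = -7/5 (y = -⅖ + (⅕)*(-5) = -⅖ - 1 = -7/5 ≈ -1.4000)
P(h, g) = h²
k(Q, v) = Q² (k(Q, v) = Q² + 0 = Q²)
L(u, M) = u + 3*M (L(u, M) = (M + u) + 2*M = u + 3*M)
f(x) = -24 + 3*x² + 9*x (f(x) = -24 + 3*(x² + 3*x) = -24 + (3*x² + 9*x) = -24 + 3*x² + 9*x)
((-1674 - 1*394) + f(34)) - 1828 = ((-1674 - 1*394) + (-24 + 3*34² + 9*34)) - 1828 = ((-1674 - 394) + (-24 + 3*1156 + 306)) - 1828 = (-2068 + (-24 + 3468 + 306)) - 1828 = (-2068 + 3750) - 1828 = 1682 - 1828 = -146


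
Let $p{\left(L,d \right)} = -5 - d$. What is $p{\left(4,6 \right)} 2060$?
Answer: $-22660$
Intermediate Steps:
$p{\left(4,6 \right)} 2060 = \left(-5 - 6\right) 2060 = \left(-11\right) 2060 = -22660$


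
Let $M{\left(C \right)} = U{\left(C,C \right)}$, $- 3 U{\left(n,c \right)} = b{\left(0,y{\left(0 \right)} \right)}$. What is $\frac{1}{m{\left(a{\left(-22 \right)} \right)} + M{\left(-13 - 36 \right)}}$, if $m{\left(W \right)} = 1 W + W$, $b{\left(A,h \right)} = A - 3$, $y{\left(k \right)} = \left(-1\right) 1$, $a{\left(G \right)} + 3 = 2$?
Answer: $-1$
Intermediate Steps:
$a{\left(G \right)} = -1$ ($a{\left(G \right)} = -3 + 2 = -1$)
$y{\left(k \right)} = -1$
$b{\left(A,h \right)} = -3 + A$
$U{\left(n,c \right)} = 1$ ($U{\left(n,c \right)} = - \frac{-3 + 0}{3} = \left(- \frac{1}{3}\right) \left(-3\right) = 1$)
$M{\left(C \right)} = 1$
$m{\left(W \right)} = 2 W$ ($m{\left(W \right)} = W + W = 2 W$)
$\frac{1}{m{\left(a{\left(-22 \right)} \right)} + M{\left(-13 - 36 \right)}} = \frac{1}{2 \left(-1\right) + 1} = \frac{1}{-2 + 1} = \frac{1}{-1} = -1$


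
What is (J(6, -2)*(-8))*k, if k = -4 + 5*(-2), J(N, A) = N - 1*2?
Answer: 448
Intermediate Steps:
J(N, A) = -2 + N (J(N, A) = N - 2 = -2 + N)
k = -14 (k = -4 - 10 = -14)
(J(6, -2)*(-8))*k = ((-2 + 6)*(-8))*(-14) = (4*(-8))*(-14) = -32*(-14) = 448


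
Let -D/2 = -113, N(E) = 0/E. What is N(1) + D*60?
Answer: 13560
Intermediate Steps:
N(E) = 0
D = 226 (D = -2*(-113) = 226)
N(1) + D*60 = 0 + 226*60 = 0 + 13560 = 13560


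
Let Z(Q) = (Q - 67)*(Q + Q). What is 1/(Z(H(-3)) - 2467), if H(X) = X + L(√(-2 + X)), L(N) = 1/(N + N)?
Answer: -10*I/(146*√5 + 20471*I) ≈ -0.00048837 - 7.7884e-6*I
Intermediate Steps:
L(N) = 1/(2*N)
H(X) = X + 1/(2*√(-2 + X)) (H(X) = X + 1/(2*(√(-2 + X))) = X + 1/(2*√(-2 + X)))
Z(Q) = 2*Q*(-67 + Q) (Z(Q) = (-67 + Q)*(2*Q) = 2*Q*(-67 + Q))
1/(Z(H(-3)) - 2467) = 1/(2*(-3 + 1/(2*√(-2 - 3)))*(-67 + (-3 + 1/(2*√(-2 - 3)))) - 2467) = 1/(2*(-3 + 1/(2*√(-5)))*(-67 + (-3 + 1/(2*√(-5)))) - 2467) = 1/(2*(-3 + (-I*√5/5)/2)*(-67 + (-3 + (-I*√5/5)/2)) - 2467) = 1/(2*(-3 - I*√5/10)*(-67 + (-3 - I*√5/10)) - 2467) = 1/(2*(-3 - I*√5/10)*(-70 - I*√5/10) - 2467) = 1/(2*(-70 - I*√5/10)*(-3 - I*√5/10) - 2467) = 1/(-2467 + 2*(-70 - I*√5/10)*(-3 - I*√5/10))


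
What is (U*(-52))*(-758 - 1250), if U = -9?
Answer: -939744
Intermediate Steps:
(U*(-52))*(-758 - 1250) = (-9*(-52))*(-758 - 1250) = 468*(-2008) = -939744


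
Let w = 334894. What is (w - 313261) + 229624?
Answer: 251257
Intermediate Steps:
(w - 313261) + 229624 = (334894 - 313261) + 229624 = 21633 + 229624 = 251257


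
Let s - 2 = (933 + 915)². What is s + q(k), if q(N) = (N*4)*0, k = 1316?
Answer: 3415106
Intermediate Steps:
q(N) = 0 (q(N) = (4*N)*0 = 0)
s = 3415106 (s = 2 + (933 + 915)² = 2 + 1848² = 2 + 3415104 = 3415106)
s + q(k) = 3415106 + 0 = 3415106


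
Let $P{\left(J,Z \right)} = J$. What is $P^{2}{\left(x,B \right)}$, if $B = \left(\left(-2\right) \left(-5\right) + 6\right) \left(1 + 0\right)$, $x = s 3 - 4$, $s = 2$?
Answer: $4$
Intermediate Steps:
$x = 2$ ($x = 2 \cdot 3 - 4 = 6 - 4 = 2$)
$B = 16$ ($B = \left(10 + 6\right) 1 = 16 \cdot 1 = 16$)
$P^{2}{\left(x,B \right)} = 2^{2} = 4$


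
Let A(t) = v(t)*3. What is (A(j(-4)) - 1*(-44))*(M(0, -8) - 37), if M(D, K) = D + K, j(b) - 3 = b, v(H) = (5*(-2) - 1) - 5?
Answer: 180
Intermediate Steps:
v(H) = -16 (v(H) = (-10 - 1) - 5 = -11 - 5 = -16)
j(b) = 3 + b
A(t) = -48 (A(t) = -16*3 = -48)
(A(j(-4)) - 1*(-44))*(M(0, -8) - 37) = (-48 - 1*(-44))*((0 - 8) - 37) = (-48 + 44)*(-8 - 37) = -4*(-45) = 180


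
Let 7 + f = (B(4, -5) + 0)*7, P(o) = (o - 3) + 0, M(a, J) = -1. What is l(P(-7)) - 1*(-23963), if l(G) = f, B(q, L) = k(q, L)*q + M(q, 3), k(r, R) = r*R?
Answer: 23389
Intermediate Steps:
k(r, R) = R*r
P(o) = -3 + o (P(o) = (-3 + o) + 0 = -3 + o)
B(q, L) = -1 + L*q**2 (B(q, L) = (L*q)*q - 1 = L*q**2 - 1 = -1 + L*q**2)
f = -574 (f = -7 + ((-1 - 5*4**2) + 0)*7 = -7 + ((-1 - 5*16) + 0)*7 = -7 + ((-1 - 80) + 0)*7 = -7 + (-81 + 0)*7 = -7 - 81*7 = -7 - 567 = -574)
l(G) = -574
l(P(-7)) - 1*(-23963) = -574 - 1*(-23963) = -574 + 23963 = 23389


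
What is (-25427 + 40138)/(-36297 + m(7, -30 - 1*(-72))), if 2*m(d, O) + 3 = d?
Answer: -14711/36295 ≈ -0.40532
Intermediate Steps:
m(d, O) = -3/2 + d/2
(-25427 + 40138)/(-36297 + m(7, -30 - 1*(-72))) = (-25427 + 40138)/(-36297 + (-3/2 + (1/2)*7)) = 14711/(-36297 + (-3/2 + 7/2)) = 14711/(-36297 + 2) = 14711/(-36295) = 14711*(-1/36295) = -14711/36295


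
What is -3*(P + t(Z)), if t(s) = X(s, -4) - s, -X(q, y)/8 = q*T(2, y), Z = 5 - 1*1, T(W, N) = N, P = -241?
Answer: 351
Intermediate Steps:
Z = 4 (Z = 5 - 1 = 4)
X(q, y) = -8*q*y
t(s) = 31*s (t(s) = -8*s*(-4) - s = 32*s - s = 31*s)
-3*(P + t(Z)) = -3*(-241 + 31*4) = -3*(-241 + 124) = -3*(-117) = 351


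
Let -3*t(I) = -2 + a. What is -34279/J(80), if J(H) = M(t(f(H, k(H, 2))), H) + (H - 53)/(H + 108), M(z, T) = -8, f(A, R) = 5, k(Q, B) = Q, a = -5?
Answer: 920636/211 ≈ 4363.2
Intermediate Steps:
t(I) = 7/3 (t(I) = -(-2 - 5)/3 = -1/3*(-7) = 7/3)
J(H) = -8 + (-53 + H)/(108 + H) (J(H) = -8 + (H - 53)/(H + 108) = -8 + (-53 + H)/(108 + H))
-34279/J(80) = -34279*(108 + 80)/(7*(-131 - 1*80)) = -34279*188/(7*(-131 - 80)) = -34279/(7*(1/188)*(-211)) = -34279/(-1477/188) = -34279*(-188/1477) = 920636/211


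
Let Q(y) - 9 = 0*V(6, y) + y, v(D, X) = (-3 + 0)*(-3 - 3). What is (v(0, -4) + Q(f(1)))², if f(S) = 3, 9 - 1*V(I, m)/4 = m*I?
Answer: 900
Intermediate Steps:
V(I, m) = 36 - 4*I*m (V(I, m) = 36 - 4*m*I = 36 - 4*I*m)
v(D, X) = 18 (v(D, X) = -3*(-6) = 18)
Q(y) = 9 + y (Q(y) = 9 + (0*(36 - 4*6*y) + y) = 9 + (0*(36 - 24*y) + y) = 9 + (0 + y) = 9 + y)
(v(0, -4) + Q(f(1)))² = (18 + (9 + 3))² = (18 + 12)² = 30² = 900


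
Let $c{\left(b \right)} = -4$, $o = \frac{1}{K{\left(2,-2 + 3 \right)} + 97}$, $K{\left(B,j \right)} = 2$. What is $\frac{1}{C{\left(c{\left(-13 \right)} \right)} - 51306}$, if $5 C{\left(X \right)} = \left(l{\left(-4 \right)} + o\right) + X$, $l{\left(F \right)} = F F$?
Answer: $- \frac{495}{25395281} \approx -1.9492 \cdot 10^{-5}$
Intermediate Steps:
$l{\left(F \right)} = F^{2}$
$o = \frac{1}{99}$ ($o = \frac{1}{2 + 97} = \frac{1}{99} \approx 0.010101$)
$C{\left(X \right)} = \frac{317}{99} + \frac{X}{5}$ ($C{\left(X \right)} = \frac{\left(\left(-4\right)^{2} + \frac{1}{99}\right) + X}{5} = \frac{\left(16 + \frac{1}{99}\right) + X}{5} = \frac{\frac{1585}{99} + X}{5} = \frac{317}{99} + \frac{X}{5}$)
$\frac{1}{C{\left(c{\left(-13 \right)} \right)} - 51306} = \frac{1}{\left(\frac{317}{99} + \frac{1}{5} \left(-4\right)\right) - 51306} = \frac{1}{\left(\frac{317}{99} - \frac{4}{5}\right) - 51306} = \frac{1}{\frac{1189}{495} - 51306} = \frac{1}{- \frac{25395281}{495}} = - \frac{495}{25395281}$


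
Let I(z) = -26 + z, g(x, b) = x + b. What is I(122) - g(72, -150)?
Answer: 174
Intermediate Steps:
g(x, b) = b + x
I(122) - g(72, -150) = (-26 + 122) - (-150 + 72) = 96 - 1*(-78) = 96 + 78 = 174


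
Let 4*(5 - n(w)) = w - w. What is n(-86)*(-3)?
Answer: -15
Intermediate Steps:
n(w) = 5 (n(w) = 5 - (w - w)/4 = 5 - ¼*0 = 5 + 0 = 5)
n(-86)*(-3) = 5*(-3) = -15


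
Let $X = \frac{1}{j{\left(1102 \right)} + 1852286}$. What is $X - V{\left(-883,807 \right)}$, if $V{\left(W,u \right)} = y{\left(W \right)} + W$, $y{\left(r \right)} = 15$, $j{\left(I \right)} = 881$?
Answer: $\frac{1608548957}{1853167} \approx 868.0$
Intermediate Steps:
$X = \frac{1}{1853167}$ ($X = \frac{1}{881 + 1852286} = \frac{1}{1853167} \approx 5.3962 \cdot 10^{-7}$)
$V{\left(W,u \right)} = 15 + W$
$X - V{\left(-883,807 \right)} = \frac{1}{1853167} - \left(15 - 883\right) = \frac{1}{1853167} - -868 = \frac{1}{1853167} + 868 = \frac{1608548957}{1853167}$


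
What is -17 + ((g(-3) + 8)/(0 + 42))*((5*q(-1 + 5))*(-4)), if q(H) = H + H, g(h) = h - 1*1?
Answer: -677/21 ≈ -32.238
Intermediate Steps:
g(h) = -1 + h (g(h) = h - 1 = -1 + h)
q(H) = 2*H
-17 + ((g(-3) + 8)/(0 + 42))*((5*q(-1 + 5))*(-4)) = -17 + (((-1 - 3) + 8)/(0 + 42))*((5*(2*(-1 + 5)))*(-4)) = -17 + ((-4 + 8)/42)*((5*(2*4))*(-4)) = -17 + (4*(1/42))*((5*8)*(-4)) = -17 + 2*(40*(-4))/21 = -17 + (2/21)*(-160) = -17 - 320/21 = -677/21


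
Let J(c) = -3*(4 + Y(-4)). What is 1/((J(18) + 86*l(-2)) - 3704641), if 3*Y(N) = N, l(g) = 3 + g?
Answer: -1/3704563 ≈ -2.6994e-7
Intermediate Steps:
Y(N) = N/3
J(c) = -8 (J(c) = -3*(4 + (⅓)*(-4)) = -3*(4 - 4/3) = -3*8/3 = -8)
1/((J(18) + 86*l(-2)) - 3704641) = 1/((-8 + 86*(3 - 2)) - 3704641) = 1/((-8 + 86*1) - 3704641) = 1/((-8 + 86) - 3704641) = 1/(78 - 3704641) = 1/(-3704563) = -1/3704563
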